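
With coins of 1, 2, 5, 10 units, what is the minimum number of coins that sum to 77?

9

77 = 7×10 + 1×5 + 1×2
Total coins = 7 + 1 + 1 = 9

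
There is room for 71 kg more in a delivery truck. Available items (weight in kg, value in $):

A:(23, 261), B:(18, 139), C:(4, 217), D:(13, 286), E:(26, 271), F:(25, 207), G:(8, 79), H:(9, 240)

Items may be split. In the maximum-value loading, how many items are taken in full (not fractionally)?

4

Greedy by value/weight ratio, highest first.
Ratios (sorted): C 54.25, H 26.67, D 22.00, A 11.35, E 10.42, G 9.88, F 8.28, B 7.72
take C (4 @ 217); take H (9 @ 240); take D (13 @ 286); take A (23 @ 261); take 22/26 of E → 229.31. Capacity used 71/71.
4 item(s) taken whole; one partial (take 22/26 of E).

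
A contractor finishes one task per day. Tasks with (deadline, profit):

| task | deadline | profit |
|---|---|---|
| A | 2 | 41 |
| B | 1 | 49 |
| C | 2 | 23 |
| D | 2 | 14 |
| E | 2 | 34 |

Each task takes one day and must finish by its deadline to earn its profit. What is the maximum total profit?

Profit order: B=49 A=41 E=34 C=23 D=14
Assign: B→slot 1, A→slot 2, E skipped, C skipped, D skipped.
Slots: [1:B] [2:A]
Profit = 49 + 41 = 90

90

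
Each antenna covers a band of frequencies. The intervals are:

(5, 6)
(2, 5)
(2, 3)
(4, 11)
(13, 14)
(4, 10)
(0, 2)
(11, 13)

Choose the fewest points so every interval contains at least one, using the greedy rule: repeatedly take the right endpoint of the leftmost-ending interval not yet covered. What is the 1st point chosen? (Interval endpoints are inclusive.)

By right end: [0,2]  [2,3]  [2,5]  [5,6]  [4,10]  [4,11]  [11,13]  [13,14]
[0,2] uncovered → point at 2; [5,6] uncovered → point at 6; [11,13] uncovered → point at 13.
Points: 2, 6, 13 (3 total).

2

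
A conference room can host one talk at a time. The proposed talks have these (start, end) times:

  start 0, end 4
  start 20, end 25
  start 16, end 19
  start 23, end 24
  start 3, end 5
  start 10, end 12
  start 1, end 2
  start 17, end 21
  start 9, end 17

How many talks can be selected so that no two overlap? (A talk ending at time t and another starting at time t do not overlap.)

5

Sort by end time and greedily take each interval whose start is ≥ the last chosen end.
Sorted by end: (1,2)  (0,4)  (3,5)  (10,12)  (9,17)  (16,19)  (17,21)  (23,24)  (20,25)
take (1,2); take (3,5); take (10,12); take (16,19); take (23,24).
Selected 5 talks.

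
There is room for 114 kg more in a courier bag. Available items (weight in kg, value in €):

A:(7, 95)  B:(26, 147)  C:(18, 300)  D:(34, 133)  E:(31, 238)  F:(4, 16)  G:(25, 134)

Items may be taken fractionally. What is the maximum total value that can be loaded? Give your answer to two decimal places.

941.74

Order: C (300/18=16.67) > A (95/7=13.57) > E (238/31=7.68) > B (147/26=5.65) > G (134/25=5.36) > F (16/4=4.00) > D (133/34=3.91)
Fill: take C (18 @ 300) → take A (7 @ 95) → take E (31 @ 238) → take B (26 @ 147) → take G (25 @ 134) → take F (4 @ 16) → take 3/34 of D → 11.74; 114/114 used.
Total value = 941.74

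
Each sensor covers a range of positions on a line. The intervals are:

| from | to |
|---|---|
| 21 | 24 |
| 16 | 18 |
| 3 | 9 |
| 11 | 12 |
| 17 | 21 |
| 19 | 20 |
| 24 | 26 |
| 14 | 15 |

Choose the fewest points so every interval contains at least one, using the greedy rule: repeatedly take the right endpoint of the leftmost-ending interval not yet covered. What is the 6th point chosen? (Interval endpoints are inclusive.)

Process intervals by earliest right end; each time one isn't hit yet, stab at its right endpoint.
By right end: [3,9]  [11,12]  [14,15]  [16,18]  [19,20]  [17,21]  [21,24]  [24,26]
[3,9] uncovered → point at 9; [11,12] uncovered → point at 12; [14,15] uncovered → point at 15; [16,18] uncovered → point at 18; [19,20] uncovered → point at 20; [21,24] uncovered → point at 24.
Points: 9, 12, 15, 18, 20, 24 (6 total).

24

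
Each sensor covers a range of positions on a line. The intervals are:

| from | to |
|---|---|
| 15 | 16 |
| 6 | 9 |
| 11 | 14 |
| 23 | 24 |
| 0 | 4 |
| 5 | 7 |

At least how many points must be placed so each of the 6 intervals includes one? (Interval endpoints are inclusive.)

5

Process intervals by earliest right end; each time one isn't hit yet, stab at its right endpoint.
By right end: [0,4]  [5,7]  [6,9]  [11,14]  [15,16]  [23,24]
[0,4] uncovered → point at 4; [5,7] uncovered → point at 7; [11,14] uncovered → point at 14; [15,16] uncovered → point at 16; [23,24] uncovered → point at 24.
Points: 4, 7, 14, 16, 24 (5 total).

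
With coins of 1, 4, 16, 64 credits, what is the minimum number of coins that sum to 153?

6

Use the largest denomination that fits, subtract, and repeat.
153 = 2×64 + 1×16 + 2×4 + 1×1
Total coins = 2 + 1 + 2 + 1 = 6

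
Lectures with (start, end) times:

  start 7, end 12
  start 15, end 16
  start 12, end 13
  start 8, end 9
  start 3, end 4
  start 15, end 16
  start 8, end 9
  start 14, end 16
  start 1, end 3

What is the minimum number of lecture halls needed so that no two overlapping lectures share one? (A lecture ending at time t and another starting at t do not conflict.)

Count concurrent intervals with a sweep; the peak is the room count.
Events (time:±→running): 1:+→1 3:-→0 3:+→1 4:-→0 7:+→1 8:+→2 8:+→3 … peak 3.

3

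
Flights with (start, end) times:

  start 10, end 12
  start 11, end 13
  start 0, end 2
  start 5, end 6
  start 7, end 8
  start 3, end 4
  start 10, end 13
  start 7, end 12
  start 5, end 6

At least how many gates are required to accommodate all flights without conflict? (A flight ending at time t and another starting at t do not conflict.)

Events (time:±→running): 0:+→1 2:-→0 3:+→1 4:-→0 5:+→1 5:+→2 6:-→1 6:-→0 7:+→1 7:+→2 8:-→1 10:+→2 10:+→3 11:+→4 … peak 4.

4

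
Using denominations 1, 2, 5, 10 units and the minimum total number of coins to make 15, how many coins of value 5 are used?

15 − 1×10→5 − 1×5→0
Count of 5: 1

1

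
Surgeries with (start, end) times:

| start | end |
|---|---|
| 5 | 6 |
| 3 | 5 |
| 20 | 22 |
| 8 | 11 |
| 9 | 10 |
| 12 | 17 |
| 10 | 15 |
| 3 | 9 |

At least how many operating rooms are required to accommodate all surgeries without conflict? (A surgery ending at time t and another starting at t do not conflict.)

2

Count concurrent intervals with a sweep; the peak is the room count.
Events (time:±→running): 3:+→1 3:+→2 … peak 2.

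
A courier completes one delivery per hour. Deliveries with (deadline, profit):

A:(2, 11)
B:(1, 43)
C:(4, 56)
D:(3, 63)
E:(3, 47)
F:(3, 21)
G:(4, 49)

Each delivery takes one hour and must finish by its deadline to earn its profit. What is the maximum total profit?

Sort by profit descending; place each in the latest free slot ≤ its deadline.
Profit order: D=63 C=56 G=49 E=47 B=43 F=21 A=11
Assign: D→slot 3, C→slot 4, G→slot 2, E→slot 1, B skipped, F skipped, A skipped.
Slots: [1:E] [2:G] [3:D] [4:C]
Profit = 47 + 49 + 63 + 56 = 215

215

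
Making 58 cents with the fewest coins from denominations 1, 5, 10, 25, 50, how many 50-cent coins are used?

1

58 − 1×50→8 − 1×5→3 − 3×1→0
Count of 50: 1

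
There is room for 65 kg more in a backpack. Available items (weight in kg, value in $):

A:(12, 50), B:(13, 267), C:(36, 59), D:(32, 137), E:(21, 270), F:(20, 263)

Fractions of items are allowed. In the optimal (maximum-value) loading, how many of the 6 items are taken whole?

Sort by value per unit weight and fill in that order.
Order: B (267/13=20.54) > F (263/20=13.15) > E (270/21=12.86) > D (137/32=4.28) > A (50/12=4.17) > C (59/36=1.64)
Fill: take B (13 @ 267) → take F (20 @ 263) → take E (21 @ 270) → take 11/32 of D → 47.09; 65/65 used.
3 item(s) taken whole; one partial (take 11/32 of D).

3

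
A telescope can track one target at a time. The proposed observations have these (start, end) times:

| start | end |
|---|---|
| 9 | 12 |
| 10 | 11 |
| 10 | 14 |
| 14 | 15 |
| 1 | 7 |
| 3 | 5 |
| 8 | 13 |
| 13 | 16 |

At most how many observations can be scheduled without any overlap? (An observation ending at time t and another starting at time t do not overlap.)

Sorted by end: (3,5)  (1,7)  (10,11)  (9,12)  (8,13)  (10,14)  (14,15)  (13,16)
take (3,5); skip (1,7); take (10,11); skip (9,12); take (14,15); skip (13,16).
Selected 3 observations.

3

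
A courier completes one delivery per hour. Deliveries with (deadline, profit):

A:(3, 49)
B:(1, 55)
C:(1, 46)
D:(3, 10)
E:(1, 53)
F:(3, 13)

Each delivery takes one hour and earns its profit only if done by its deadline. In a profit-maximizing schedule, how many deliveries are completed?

3

Sort by profit descending; place each in the latest free slot ≤ its deadline.
Profit order: B=55 E=53 A=49 C=46 F=13 D=10
Assign: B→slot 1, E skipped, A→slot 3, C skipped, F→slot 2, D skipped.
Slots: [1:B] [2:F] [3:A]
3 of 6 scheduled.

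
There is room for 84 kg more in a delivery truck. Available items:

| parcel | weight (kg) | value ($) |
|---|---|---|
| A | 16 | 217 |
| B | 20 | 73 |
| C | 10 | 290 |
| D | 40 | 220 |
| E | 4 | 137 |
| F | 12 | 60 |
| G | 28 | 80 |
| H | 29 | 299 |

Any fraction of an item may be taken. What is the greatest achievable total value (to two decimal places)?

Order: E (137/4=34.25) > C (290/10=29.00) > A (217/16=13.56) > H (299/29=10.31) > D (220/40=5.50) > F (60/12=5.00) > B (73/20=3.65) > G (80/28=2.86)
Fill: take E (4 @ 137) → take C (10 @ 290) → take A (16 @ 217) → take H (29 @ 299) → take 25/40 of D → 137.50; 84/84 used.
Total value = 1080.50

1080.50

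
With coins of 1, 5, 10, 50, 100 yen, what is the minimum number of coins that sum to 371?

Greedy: take as many of the largest coin as possible, then repeat with the remainder.
371 − 3×100→71 − 1×50→21 − 2×10→1 − 1×1→0
Total coins = 3 + 1 + 2 + 1 = 7

7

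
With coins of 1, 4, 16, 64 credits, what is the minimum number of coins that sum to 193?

4

Use the largest denomination that fits, subtract, and repeat.
193 = 3×64 + 1×1
Total coins = 3 + 1 = 4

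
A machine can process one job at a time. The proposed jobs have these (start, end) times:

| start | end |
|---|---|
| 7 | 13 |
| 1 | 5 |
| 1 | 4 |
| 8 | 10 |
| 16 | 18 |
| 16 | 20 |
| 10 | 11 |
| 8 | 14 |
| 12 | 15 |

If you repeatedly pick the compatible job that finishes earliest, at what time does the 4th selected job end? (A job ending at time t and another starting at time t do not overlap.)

Order by finish time; keep every interval that doesn't clash with the previous kept one.
Sorted by end: (1,4)  (1,5)  (8,10)  (10,11)  (7,13)  (8,14)  (12,15)  (16,18)  (16,20)
take (1,4); take (8,10); take (10,11); skip (8,14); take (12,15); take (16,18); skip (16,20).
Selected: (1,4) (8,10) (10,11) (12,15) (16,18)

15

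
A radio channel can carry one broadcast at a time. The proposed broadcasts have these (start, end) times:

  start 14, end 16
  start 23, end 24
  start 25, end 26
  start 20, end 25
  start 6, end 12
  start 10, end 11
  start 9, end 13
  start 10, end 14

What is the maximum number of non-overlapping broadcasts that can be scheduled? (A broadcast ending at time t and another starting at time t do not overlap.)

By end time: (10,11), (6,12), (9,13), (10,14), (14,16), (23,24), (20,25), (25,26).
Pick (10,11); next start ≥ 11 → (14,16); next start ≥ 16 → (23,24); next start ≥ 24 → (25,26).
Selected 4 broadcasts.

4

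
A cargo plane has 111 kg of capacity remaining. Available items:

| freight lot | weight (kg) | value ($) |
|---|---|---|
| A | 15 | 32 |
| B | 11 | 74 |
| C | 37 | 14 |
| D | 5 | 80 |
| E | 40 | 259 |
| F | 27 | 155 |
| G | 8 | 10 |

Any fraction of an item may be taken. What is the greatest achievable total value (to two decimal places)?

611.89

Order: D (80/5=16.00) > B (74/11=6.73) > E (259/40=6.47) > F (155/27=5.74) > A (32/15=2.13) > G (10/8=1.25) > C (14/37=0.38)
Fill: take D (5 @ 80) → take B (11 @ 74) → take E (40 @ 259) → take F (27 @ 155) → take A (15 @ 32) → take G (8 @ 10) → take 5/37 of C → 1.89; 111/111 used.
Total value = 611.89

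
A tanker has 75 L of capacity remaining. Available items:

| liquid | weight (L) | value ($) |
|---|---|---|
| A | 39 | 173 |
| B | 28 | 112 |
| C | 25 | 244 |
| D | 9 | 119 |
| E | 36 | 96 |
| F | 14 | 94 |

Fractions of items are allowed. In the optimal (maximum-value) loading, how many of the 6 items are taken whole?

Sort by value per unit weight and fill in that order.
Ratios (sorted): D 13.22, C 9.76, F 6.71, A 4.44, B 4.00, E 2.67
take D (9 @ 119); take C (25 @ 244); take F (14 @ 94); take 27/39 of A → 119.77. Capacity used 75/75.
3 item(s) taken whole; one partial (take 27/39 of A).

3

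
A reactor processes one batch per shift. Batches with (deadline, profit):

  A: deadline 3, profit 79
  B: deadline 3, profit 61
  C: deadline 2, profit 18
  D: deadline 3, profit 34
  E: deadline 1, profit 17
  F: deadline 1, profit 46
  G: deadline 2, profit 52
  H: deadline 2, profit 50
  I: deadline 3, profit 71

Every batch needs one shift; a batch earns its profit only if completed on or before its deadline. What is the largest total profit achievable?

Sort by profit descending; place each in the latest free slot ≤ its deadline.
By profit: A(d3,79), I(d3,71), B(d3,61), G(d2,52), H(d2,50), F(d1,46), D(d3,34), C(d2,18), E(d1,17)
A→slot 3; I→slot 2; B→slot 1; G skipped; H skipped; F skipped; D skipped; C skipped; E skipped.
Profit = 61 + 71 + 79 = 211

211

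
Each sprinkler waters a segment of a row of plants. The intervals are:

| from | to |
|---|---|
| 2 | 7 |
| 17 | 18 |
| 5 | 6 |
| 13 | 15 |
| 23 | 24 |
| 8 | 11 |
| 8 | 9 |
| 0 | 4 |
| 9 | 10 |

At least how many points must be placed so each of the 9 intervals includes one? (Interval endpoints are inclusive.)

Sorted: [0,4] [5,6] [2,7] [8,9] [9,10] [8,11] [13,15] [17,18] [23,24]
{[0,4]} hit by 4; {[5,6],[2,7]} hit by 6; {[8,9],[9,10],[8,11]} hit by 9; {[13,15]} hit by 15; {[17,18]} hit by 18; {[23,24]} hit by 24.
Points: 4, 6, 9, 15, 18, 24 (6 total).

6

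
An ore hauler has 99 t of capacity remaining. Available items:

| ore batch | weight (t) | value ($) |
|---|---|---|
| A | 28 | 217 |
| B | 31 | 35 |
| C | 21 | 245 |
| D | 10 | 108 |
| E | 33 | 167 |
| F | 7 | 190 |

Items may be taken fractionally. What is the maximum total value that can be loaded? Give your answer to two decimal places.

927.00

Greedy by value/weight ratio, highest first.
Order: F (190/7=27.14) > C (245/21=11.67) > D (108/10=10.80) > A (217/28=7.75) > E (167/33=5.06) > B (35/31=1.13)
Fill: take F (7 @ 190) → take C (21 @ 245) → take D (10 @ 108) → take A (28 @ 217) → take E (33 @ 167); 99/99 used.
Total value = 927.00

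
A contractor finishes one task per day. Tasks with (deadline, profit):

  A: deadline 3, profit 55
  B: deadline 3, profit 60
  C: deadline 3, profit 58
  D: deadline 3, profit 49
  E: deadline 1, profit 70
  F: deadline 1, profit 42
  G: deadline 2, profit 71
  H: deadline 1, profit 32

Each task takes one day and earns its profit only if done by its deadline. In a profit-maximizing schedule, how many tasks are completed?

By profit: G(d2,71), E(d1,70), B(d3,60), C(d3,58), A(d3,55), D(d3,49), F(d1,42), H(d1,32)
G→slot 2; E→slot 1; B→slot 3; C skipped; A skipped; D skipped; F skipped; H skipped.
3 of 8 scheduled.

3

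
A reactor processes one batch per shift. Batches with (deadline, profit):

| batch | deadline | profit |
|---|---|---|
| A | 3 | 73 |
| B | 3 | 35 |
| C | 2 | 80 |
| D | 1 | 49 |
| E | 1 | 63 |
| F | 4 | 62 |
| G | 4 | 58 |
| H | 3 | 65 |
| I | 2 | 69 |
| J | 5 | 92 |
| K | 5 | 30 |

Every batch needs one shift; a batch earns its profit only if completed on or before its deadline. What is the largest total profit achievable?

Profit order: J=92 C=80 A=73 I=69 H=65 E=63 F=62 G=58 D=49 B=35 K=30
Assign: J→slot 5, C→slot 2, A→slot 3, I→slot 1, H skipped, E skipped, F→slot 4, G skipped, D skipped, B skipped, K skipped.
Slots: [1:I] [2:C] [3:A] [4:F] [5:J]
Profit = 69 + 80 + 73 + 62 + 92 = 376

376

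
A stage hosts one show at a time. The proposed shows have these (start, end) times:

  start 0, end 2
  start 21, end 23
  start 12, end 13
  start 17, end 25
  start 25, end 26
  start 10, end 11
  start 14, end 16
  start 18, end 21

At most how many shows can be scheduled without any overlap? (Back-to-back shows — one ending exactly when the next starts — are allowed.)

By end time: (0,2), (10,11), (12,13), (14,16), (18,21), (21,23), (17,25), (25,26).
Pick (0,2); next start ≥ 2 → (10,11); next start ≥ 11 → (12,13); next start ≥ 13 → (14,16); next start ≥ 16 → (18,21); next start ≥ 21 → (21,23); next start ≥ 23 → (25,26).
Selected 7 shows.

7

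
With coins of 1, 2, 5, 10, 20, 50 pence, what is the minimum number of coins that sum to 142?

5

142 = 2×50 + 2×20 + 1×2
Total coins = 2 + 2 + 1 = 5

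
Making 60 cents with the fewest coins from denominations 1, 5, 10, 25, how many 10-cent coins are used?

1

Use the largest denomination that fits, subtract, and repeat.
60 − 2×25→10 − 1×10→0
Count of 10: 1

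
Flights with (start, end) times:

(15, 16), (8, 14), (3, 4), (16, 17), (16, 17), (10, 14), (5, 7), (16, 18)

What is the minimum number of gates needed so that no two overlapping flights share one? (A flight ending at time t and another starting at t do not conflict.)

The answer is the maximum number of intervals overlapping at any instant.
starts: [3, 5, 8, 10, 15, 16, 16, 16]
ends:   [4, 7, 14, 14, 16, 17, 17, 18]
s3→1 e4→0 s5→1 e7→0 s8→1 s10→2 e14→1 e14→0 s15→1 e16→0 s16→1 s16→2 s16→3  — peak 3.

3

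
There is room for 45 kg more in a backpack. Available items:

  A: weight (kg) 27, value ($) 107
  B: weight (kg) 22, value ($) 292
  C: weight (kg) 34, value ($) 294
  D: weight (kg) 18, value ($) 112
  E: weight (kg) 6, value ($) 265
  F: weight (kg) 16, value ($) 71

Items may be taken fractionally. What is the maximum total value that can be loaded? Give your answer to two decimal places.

704.00

Ratios (sorted): E 44.17, B 13.27, C 8.65, D 6.22, F 4.44, A 3.96
take E (6 @ 265); take B (22 @ 292); take 17/34 of C → 147.00. Capacity used 45/45.
Total value = 704.00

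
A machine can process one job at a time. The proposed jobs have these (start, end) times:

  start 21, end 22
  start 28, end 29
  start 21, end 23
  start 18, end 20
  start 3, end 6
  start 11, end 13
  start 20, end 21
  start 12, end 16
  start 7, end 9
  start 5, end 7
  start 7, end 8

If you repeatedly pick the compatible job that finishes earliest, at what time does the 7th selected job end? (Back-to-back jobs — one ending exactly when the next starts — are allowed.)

By end time: (3,6), (5,7), (7,8), (7,9), (11,13), (12,16), (18,20), (20,21), (21,22), (21,23), (28,29).
Pick (3,6); next start ≥ 6 → (7,8); next start ≥ 8 → (11,13); next start ≥ 13 → (18,20); next start ≥ 20 → (20,21); next start ≥ 21 → (21,22); next start ≥ 22 → (28,29).
Selected: (3,6) (7,8) (11,13) (18,20) (20,21) (21,22) (28,29)

29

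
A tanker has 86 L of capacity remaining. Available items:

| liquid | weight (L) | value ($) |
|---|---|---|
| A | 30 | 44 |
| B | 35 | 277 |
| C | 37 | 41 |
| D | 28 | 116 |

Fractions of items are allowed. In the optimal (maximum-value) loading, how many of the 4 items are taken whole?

Sort by value per unit weight and fill in that order.
Ratios (sorted): B 7.91, D 4.14, A 1.47, C 1.11
take B (35 @ 277); take D (28 @ 116); take 23/30 of A → 33.73. Capacity used 86/86.
2 item(s) taken whole; one partial (take 23/30 of A).

2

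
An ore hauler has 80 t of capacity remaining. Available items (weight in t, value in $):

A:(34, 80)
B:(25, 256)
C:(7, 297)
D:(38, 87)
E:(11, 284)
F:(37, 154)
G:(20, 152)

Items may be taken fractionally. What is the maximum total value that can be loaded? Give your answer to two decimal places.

1059.76

Ratios (sorted): C 42.43, E 25.82, B 10.24, G 7.60, F 4.16, A 2.35, D 2.29
take C (7 @ 297); take E (11 @ 284); take B (25 @ 256); take G (20 @ 152); take 17/37 of F → 70.76. Capacity used 80/80.
Total value = 1059.76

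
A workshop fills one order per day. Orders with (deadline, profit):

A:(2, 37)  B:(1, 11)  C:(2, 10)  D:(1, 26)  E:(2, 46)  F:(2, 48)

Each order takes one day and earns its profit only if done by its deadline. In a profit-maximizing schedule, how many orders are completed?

By profit: F(d2,48), E(d2,46), A(d2,37), D(d1,26), B(d1,11), C(d2,10)
F→slot 2; E→slot 1; A skipped; D skipped; B skipped; C skipped.
2 of 6 scheduled.

2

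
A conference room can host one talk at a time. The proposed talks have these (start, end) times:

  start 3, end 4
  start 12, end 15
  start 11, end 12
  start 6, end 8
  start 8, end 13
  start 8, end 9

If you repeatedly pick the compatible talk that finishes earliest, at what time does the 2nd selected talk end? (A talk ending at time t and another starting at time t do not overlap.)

Order by finish time; keep every interval that doesn't clash with the previous kept one.
Sorted by end: (3,4)  (6,8)  (8,9)  (11,12)  (8,13)  (12,15)
take (3,4); take (6,8); take (8,9); take (11,12); skip (8,13); take (12,15).
Selected: (3,4) (6,8) (8,9) (11,12) (12,15)

8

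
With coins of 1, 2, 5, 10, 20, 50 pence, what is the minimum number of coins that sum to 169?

7

Use the largest denomination that fits, subtract, and repeat.
169 − 3×50→19 − 1×10→9 − 1×5→4 − 2×2→0
Total coins = 3 + 1 + 1 + 2 = 7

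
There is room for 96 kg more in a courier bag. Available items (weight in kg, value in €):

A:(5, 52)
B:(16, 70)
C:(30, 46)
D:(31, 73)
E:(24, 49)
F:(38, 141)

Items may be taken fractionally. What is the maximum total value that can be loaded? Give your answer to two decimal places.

348.25

Sort by value per unit weight and fill in that order.
Ratios (sorted): A 10.40, B 4.38, F 3.71, D 2.35, E 2.04, C 1.53
take A (5 @ 52); take B (16 @ 70); take F (38 @ 141); take D (31 @ 73); take 6/24 of E → 12.25. Capacity used 96/96.
Total value = 348.25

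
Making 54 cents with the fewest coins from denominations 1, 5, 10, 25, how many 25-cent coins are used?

Greedy: take as many of the largest coin as possible, then repeat with the remainder.
54 = 2×25 + 4×1
Count of 25: 2

2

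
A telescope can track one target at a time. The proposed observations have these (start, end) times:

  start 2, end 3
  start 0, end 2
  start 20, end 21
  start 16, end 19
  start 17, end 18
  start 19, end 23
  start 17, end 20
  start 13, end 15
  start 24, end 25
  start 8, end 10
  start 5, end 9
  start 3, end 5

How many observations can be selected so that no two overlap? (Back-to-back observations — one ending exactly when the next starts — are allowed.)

Sorted by end: (0,2)  (2,3)  (3,5)  (5,9)  (8,10)  (13,15)  (17,18)  (16,19)  (17,20)  (20,21)  (19,23)  (24,25)
take (0,2); take (2,3); take (3,5); take (5,9); take (13,15); take (17,18); skip (16,19); take (20,21); skip (19,23); take (24,25).
Selected 8 observations.

8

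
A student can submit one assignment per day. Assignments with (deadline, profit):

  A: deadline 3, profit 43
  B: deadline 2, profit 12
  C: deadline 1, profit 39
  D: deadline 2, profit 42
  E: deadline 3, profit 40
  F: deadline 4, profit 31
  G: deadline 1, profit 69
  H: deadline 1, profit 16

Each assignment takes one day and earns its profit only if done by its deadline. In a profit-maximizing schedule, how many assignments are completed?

By profit: G(d1,69), A(d3,43), D(d2,42), E(d3,40), C(d1,39), F(d4,31), H(d1,16), B(d2,12)
G→slot 1; A→slot 3; D→slot 2; E skipped; C skipped; F→slot 4; H skipped; B skipped.
4 of 8 scheduled.

4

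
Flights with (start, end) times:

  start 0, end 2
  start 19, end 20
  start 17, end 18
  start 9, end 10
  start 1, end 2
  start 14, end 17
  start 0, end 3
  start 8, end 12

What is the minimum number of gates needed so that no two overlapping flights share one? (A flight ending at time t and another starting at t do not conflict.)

Count concurrent intervals with a sweep; the peak is the room count.
starts: [0, 0, 1, 8, 9, 14, 17, 19]
ends:   [2, 2, 3, 10, 12, 17, 18, 20]
s0→1 s0→2 s1→3  — peak 3.

3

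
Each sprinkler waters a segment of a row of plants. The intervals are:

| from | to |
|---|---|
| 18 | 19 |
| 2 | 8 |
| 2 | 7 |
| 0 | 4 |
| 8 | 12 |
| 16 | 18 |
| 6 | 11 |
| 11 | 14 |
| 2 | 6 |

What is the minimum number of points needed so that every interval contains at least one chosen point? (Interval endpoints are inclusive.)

3

Process intervals by earliest right end; each time one isn't hit yet, stab at its right endpoint.
By right end: [0,4]  [2,6]  [2,7]  [2,8]  [6,11]  [8,12]  [11,14]  [16,18]  [18,19]
[0,4] uncovered → point at 4; [6,11] uncovered → point at 11; [16,18] uncovered → point at 18.
Points: 4, 11, 18 (3 total).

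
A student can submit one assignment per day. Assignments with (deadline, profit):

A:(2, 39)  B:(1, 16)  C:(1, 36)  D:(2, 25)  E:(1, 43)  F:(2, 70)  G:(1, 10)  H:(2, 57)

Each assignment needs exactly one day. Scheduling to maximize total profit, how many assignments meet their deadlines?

By profit: F(d2,70), H(d2,57), E(d1,43), A(d2,39), C(d1,36), D(d2,25), B(d1,16), G(d1,10)
F→slot 2; H→slot 1; E skipped; A skipped; C skipped; D skipped; B skipped; G skipped.
2 of 8 scheduled.

2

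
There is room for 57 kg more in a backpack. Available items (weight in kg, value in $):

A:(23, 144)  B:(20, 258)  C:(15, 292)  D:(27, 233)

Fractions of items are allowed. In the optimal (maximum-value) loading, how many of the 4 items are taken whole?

2

Greedy by value/weight ratio, highest first.
Order: C (292/15=19.47) > B (258/20=12.90) > D (233/27=8.63) > A (144/23=6.26)
Fill: take C (15 @ 292) → take B (20 @ 258) → take 22/27 of D → 189.85; 57/57 used.
2 item(s) taken whole; one partial (take 22/27 of D).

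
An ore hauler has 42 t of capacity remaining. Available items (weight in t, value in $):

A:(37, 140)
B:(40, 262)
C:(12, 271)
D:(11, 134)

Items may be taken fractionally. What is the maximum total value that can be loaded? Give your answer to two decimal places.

529.45

Sort by value per unit weight and fill in that order.
Ratios (sorted): C 22.58, D 12.18, B 6.55, A 3.78
take C (12 @ 271); take D (11 @ 134); take 19/40 of B → 124.45. Capacity used 42/42.
Total value = 529.45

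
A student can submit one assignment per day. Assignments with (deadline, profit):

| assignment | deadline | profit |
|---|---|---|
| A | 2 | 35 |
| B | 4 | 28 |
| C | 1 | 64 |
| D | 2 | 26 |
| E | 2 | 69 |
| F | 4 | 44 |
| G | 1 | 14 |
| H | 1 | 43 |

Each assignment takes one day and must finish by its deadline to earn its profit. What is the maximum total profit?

205

By profit: E(d2,69), C(d1,64), F(d4,44), H(d1,43), A(d2,35), B(d4,28), D(d2,26), G(d1,14)
E→slot 2; C→slot 1; F→slot 4; H skipped; A skipped; B→slot 3; D skipped; G skipped.
Profit = 64 + 69 + 28 + 44 = 205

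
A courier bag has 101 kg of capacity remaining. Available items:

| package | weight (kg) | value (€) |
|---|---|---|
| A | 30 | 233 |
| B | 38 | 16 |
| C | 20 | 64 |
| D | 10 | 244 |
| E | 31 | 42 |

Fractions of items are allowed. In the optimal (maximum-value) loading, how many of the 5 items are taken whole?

4

Order: D (244/10=24.40) > A (233/30=7.77) > C (64/20=3.20) > E (42/31=1.35) > B (16/38=0.42)
Fill: take D (10 @ 244) → take A (30 @ 233) → take C (20 @ 64) → take E (31 @ 42) → take 10/38 of B → 4.21; 101/101 used.
4 item(s) taken whole; one partial (take 10/38 of B).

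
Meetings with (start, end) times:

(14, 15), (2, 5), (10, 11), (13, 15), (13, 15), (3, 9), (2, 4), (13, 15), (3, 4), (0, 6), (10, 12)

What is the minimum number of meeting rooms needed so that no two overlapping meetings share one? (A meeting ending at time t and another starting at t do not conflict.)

The answer is the maximum number of intervals overlapping at any instant.
Events (time:±→running): 0:+→1 2:+→2 2:+→3 3:+→4 3:+→5 … peak 5.

5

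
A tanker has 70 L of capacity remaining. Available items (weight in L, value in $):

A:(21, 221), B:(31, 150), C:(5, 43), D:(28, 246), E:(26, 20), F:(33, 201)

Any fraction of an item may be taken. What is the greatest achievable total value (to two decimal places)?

607.45

Greedy by value/weight ratio, highest first.
Ratios (sorted): A 10.52, D 8.79, C 8.60, F 6.09, B 4.84, E 0.77
take A (21 @ 221); take D (28 @ 246); take C (5 @ 43); take 16/33 of F → 97.45. Capacity used 70/70.
Total value = 607.45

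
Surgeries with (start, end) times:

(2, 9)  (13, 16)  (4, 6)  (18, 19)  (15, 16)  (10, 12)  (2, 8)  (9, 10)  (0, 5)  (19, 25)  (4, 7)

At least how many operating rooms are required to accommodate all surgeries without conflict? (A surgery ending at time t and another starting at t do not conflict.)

5

starts: [0, 2, 2, 4, 4, 9, 10, 13, 15, 18, 19]
ends:   [5, 6, 7, 8, 9, 10, 12, 16, 16, 19, 25]
s0→1 s2→2 s2→3 s4→4 s4→5  — peak 5.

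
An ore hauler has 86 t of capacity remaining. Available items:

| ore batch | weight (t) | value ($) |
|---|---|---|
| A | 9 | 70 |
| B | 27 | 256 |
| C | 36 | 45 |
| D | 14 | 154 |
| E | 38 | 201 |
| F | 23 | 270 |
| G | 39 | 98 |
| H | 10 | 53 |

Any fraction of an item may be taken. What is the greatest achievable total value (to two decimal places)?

818.87

Greedy by value/weight ratio, highest first.
Order: F (270/23=11.74) > D (154/14=11.00) > B (256/27=9.48) > A (70/9=7.78) > H (53/10=5.30) > E (201/38=5.29) > G (98/39=2.51) > C (45/36=1.25)
Fill: take F (23 @ 270) → take D (14 @ 154) → take B (27 @ 256) → take A (9 @ 70) → take H (10 @ 53) → take 3/38 of E → 15.87; 86/86 used.
Total value = 818.87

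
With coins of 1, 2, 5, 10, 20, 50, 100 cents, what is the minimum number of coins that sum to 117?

117 = 1×100 + 1×10 + 1×5 + 1×2
Total coins = 1 + 1 + 1 + 1 = 4

4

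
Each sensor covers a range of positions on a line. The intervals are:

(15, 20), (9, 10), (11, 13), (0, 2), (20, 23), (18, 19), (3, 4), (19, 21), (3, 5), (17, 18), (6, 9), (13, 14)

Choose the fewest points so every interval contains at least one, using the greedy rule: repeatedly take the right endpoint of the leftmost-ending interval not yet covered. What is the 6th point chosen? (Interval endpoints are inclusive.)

21

Sorted: [0,2] [3,4] [3,5] [6,9] [9,10] [11,13] [13,14] [17,18] [18,19] [15,20] [19,21] [20,23]
{[0,2]} hit by 2; {[3,4],[3,5]} hit by 4; {[6,9],[9,10]} hit by 9; {[11,13],[13,14]} hit by 13; {[17,18],[18,19],[15,20]} hit by 18; {[19,21],[20,23]} hit by 21.
Points: 2, 4, 9, 13, 18, 21 (6 total).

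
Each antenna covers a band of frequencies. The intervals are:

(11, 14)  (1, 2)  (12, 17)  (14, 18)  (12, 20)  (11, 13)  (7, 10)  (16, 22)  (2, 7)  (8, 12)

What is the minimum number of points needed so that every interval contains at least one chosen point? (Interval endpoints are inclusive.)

Sorted: [1,2] [2,7] [7,10] [8,12] [11,13] [11,14] [12,17] [14,18] [12,20] [16,22]
{[1,2],[2,7]} hit by 2; {[7,10],[8,12]} hit by 10; {[11,13],[11,14],[12,17]} hit by 13; {[14,18],[12,20],[16,22]} hit by 18.
Points: 2, 10, 13, 18 (4 total).

4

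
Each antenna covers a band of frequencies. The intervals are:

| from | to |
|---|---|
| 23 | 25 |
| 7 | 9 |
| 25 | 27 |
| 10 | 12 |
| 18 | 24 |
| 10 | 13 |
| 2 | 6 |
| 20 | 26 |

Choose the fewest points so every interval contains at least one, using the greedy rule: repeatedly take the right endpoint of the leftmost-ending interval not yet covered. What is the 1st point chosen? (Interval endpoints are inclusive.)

6

Process intervals by earliest right end; each time one isn't hit yet, stab at its right endpoint.
Sorted: [2,6] [7,9] [10,12] [10,13] [18,24] [23,25] [20,26] [25,27]
{[2,6]} hit by 6; {[7,9]} hit by 9; {[10,12],[10,13]} hit by 12; {[18,24],[23,25],[20,26]} hit by 24; {[25,27]} hit by 27.
Points: 6, 9, 12, 24, 27 (5 total).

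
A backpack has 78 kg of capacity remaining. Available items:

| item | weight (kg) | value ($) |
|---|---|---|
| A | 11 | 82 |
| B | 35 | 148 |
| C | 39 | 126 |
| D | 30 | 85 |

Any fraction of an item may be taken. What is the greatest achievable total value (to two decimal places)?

333.38

Greedy by value/weight ratio, highest first.
Ratios (sorted): A 7.45, B 4.23, C 3.23, D 2.83
take A (11 @ 82); take B (35 @ 148); take 32/39 of C → 103.38. Capacity used 78/78.
Total value = 333.38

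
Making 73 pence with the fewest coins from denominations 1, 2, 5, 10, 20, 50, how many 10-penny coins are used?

Greedy: take as many of the largest coin as possible, then repeat with the remainder.
73 = 1×50 + 1×20 + 1×2 + 1×1
Count of 10: 0

0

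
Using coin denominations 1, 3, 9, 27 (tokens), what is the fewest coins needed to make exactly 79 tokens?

7

Use the largest denomination that fits, subtract, and repeat.
79 = 2×27 + 2×9 + 2×3 + 1×1
Total coins = 2 + 2 + 2 + 1 = 7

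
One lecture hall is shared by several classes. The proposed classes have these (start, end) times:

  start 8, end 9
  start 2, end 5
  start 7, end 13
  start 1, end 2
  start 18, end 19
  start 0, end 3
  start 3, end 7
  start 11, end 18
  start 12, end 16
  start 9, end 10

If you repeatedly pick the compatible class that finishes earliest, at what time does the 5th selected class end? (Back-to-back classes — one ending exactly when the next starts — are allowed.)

Sorted by end: (1,2)  (0,3)  (2,5)  (3,7)  (8,9)  (9,10)  (7,13)  (12,16)  (11,18)  (18,19)
take (1,2); take (2,5); skip (3,7); take (8,9); take (9,10); skip (7,13); take (12,16); take (18,19).
Selected: (1,2) (2,5) (8,9) (9,10) (12,16) (18,19)

16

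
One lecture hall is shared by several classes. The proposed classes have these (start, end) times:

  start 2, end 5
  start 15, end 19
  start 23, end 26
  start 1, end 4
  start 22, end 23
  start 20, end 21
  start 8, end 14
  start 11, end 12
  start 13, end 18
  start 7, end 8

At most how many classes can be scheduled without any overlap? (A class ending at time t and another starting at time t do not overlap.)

Order by finish time; keep every interval that doesn't clash with the previous kept one.
Sorted by end: (1,4)  (2,5)  (7,8)  (11,12)  (8,14)  (13,18)  (15,19)  (20,21)  (22,23)  (23,26)
take (1,4); take (7,8); take (11,12); skip (8,14); take (13,18); take (20,21); take (22,23); take (23,26).
Selected 7 classes.

7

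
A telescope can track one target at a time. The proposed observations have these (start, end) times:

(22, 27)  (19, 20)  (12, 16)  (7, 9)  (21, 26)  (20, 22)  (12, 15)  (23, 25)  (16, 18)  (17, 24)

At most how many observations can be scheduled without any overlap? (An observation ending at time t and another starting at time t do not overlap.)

6

Greedy by earliest finish: after sorting by end time, pick each interval compatible with the last pick.
Sorted by end: (7,9)  (12,15)  (12,16)  (16,18)  (19,20)  (20,22)  (17,24)  (23,25)  (21,26)  (22,27)
take (7,9); take (12,15); take (16,18); take (19,20); take (20,22); skip (17,24); take (23,25).
Selected 6 observations.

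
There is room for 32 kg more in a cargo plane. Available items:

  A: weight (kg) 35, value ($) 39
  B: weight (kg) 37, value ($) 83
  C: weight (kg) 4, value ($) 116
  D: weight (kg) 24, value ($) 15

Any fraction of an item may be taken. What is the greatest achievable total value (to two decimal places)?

Order: C (116/4=29.00) > B (83/37=2.24) > A (39/35=1.11) > D (15/24=0.62)
Fill: take C (4 @ 116) → take 28/37 of B → 62.81; 32/32 used.
Total value = 178.81

178.81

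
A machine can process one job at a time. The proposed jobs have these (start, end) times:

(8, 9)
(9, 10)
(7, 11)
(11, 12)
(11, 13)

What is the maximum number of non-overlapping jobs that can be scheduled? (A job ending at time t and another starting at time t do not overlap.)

Sort by end time and greedily take each interval whose start is ≥ the last chosen end.
By end time: (8,9), (9,10), (7,11), (11,12), (11,13).
Pick (8,9); next start ≥ 9 → (9,10); next start ≥ 10 → (11,12).
Selected 3 jobs.

3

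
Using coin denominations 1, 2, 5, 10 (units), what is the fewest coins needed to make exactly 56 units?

7

Use the largest denomination that fits, subtract, and repeat.
56 = 5×10 + 1×5 + 1×1
Total coins = 5 + 1 + 1 = 7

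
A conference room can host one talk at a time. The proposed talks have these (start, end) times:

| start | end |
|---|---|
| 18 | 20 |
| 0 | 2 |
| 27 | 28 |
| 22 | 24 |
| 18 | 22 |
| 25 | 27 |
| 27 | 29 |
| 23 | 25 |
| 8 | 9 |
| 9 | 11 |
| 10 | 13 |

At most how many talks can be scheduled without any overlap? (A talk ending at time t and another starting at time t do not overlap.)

7

Sort by end time and greedily take each interval whose start is ≥ the last chosen end.
Sorted by end: (0,2)  (8,9)  (9,11)  (10,13)  (18,20)  (18,22)  (22,24)  (23,25)  (25,27)  (27,28)  (27,29)
take (0,2); take (8,9); take (9,11); take (18,20); take (22,24); take (25,27); take (27,28); skip (27,29).
Selected 7 talks.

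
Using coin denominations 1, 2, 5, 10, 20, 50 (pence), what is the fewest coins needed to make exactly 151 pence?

4

151 − 3×50→1 − 1×1→0
Total coins = 3 + 1 = 4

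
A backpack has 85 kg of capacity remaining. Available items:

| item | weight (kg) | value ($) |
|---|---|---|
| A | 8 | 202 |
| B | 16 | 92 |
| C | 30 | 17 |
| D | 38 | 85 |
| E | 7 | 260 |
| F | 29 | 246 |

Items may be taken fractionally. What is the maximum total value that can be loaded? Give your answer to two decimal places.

855.92

Greedy by value/weight ratio, highest first.
Order: E (260/7=37.14) > A (202/8=25.25) > F (246/29=8.48) > B (92/16=5.75) > D (85/38=2.24) > C (17/30=0.57)
Fill: take E (7 @ 260) → take A (8 @ 202) → take F (29 @ 246) → take B (16 @ 92) → take 25/38 of D → 55.92; 85/85 used.
Total value = 855.92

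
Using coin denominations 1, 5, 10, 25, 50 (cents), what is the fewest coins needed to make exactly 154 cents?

Use the largest denomination that fits, subtract, and repeat.
154 = 3×50 + 4×1
Total coins = 3 + 4 = 7

7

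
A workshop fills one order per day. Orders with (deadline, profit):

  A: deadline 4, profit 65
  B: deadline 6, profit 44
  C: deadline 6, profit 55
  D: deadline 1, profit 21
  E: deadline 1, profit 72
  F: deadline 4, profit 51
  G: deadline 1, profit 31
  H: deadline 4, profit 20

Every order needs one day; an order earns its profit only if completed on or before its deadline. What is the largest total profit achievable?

By profit: E(d1,72), A(d4,65), C(d6,55), F(d4,51), B(d6,44), G(d1,31), D(d1,21), H(d4,20)
E→slot 1; A→slot 4; C→slot 6; F→slot 3; B→slot 5; G skipped; D skipped; H→slot 2.
Profit = 72 + 20 + 51 + 65 + 44 + 55 = 307

307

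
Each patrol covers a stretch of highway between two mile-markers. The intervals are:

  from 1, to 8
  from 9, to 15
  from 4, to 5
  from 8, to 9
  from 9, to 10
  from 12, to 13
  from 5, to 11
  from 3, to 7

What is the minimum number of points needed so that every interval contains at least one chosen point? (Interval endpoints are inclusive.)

Process intervals by earliest right end; each time one isn't hit yet, stab at its right endpoint.
Sorted: [4,5] [3,7] [1,8] [8,9] [9,10] [5,11] [12,13] [9,15]
{[4,5],[3,7],[1,8]} hit by 5; {[8,9],[9,10],[5,11]} hit by 9; {[12,13],[9,15]} hit by 13.
Points: 5, 9, 13 (3 total).

3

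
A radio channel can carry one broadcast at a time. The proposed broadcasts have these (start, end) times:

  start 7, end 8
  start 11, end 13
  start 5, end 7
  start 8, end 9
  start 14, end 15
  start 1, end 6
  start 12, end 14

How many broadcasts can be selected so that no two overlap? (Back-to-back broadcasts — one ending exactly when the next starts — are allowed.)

5

Greedy by earliest finish: after sorting by end time, pick each interval compatible with the last pick.
By end time: (1,6), (5,7), (7,8), (8,9), (11,13), (12,14), (14,15).
Pick (1,6); next start ≥ 6 → (7,8); next start ≥ 8 → (8,9); next start ≥ 9 → (11,13); next start ≥ 13 → (14,15).
Selected 5 broadcasts.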